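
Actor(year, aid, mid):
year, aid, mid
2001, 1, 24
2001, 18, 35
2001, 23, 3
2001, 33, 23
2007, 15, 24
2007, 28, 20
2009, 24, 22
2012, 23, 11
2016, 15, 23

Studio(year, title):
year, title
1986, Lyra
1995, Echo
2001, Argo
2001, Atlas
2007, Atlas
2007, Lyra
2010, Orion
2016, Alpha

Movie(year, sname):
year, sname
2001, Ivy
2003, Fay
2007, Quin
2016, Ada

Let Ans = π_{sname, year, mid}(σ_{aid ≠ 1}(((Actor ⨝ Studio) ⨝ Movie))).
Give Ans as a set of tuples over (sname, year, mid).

Natural join on year: {(2001, 1, 24, Argo), (2001, 1, 24, Atlas), (2001, 18, 35, Argo), (2001, 18, 35, Atlas), (2001, 23, 3, Argo), (2001, 23, 3, Atlas), (2001, 33, 23, Argo), (2001, 33, 23, Atlas), (2007, 15, 24, Atlas), (2007, 15, 24, Lyra), (2007, 28, 20, Atlas), (2007, 28, 20, Lyra), (2016, 15, 23, Alpha)}
Natural join on year: {(2001, 1, 24, Argo, Ivy), (2001, 1, 24, Atlas, Ivy), (2001, 18, 35, Argo, Ivy), (2001, 18, 35, Atlas, Ivy), (2001, 23, 3, Argo, Ivy), (2001, 23, 3, Atlas, Ivy), (2001, 33, 23, Argo, Ivy), (2001, 33, 23, Atlas, Ivy), (2007, 15, 24, Atlas, Quin), (2007, 15, 24, Lyra, Quin), (2007, 28, 20, Atlas, Quin), (2007, 28, 20, Lyra, Quin), (2016, 15, 23, Alpha, Ada)}
σ[aid ≠ 1]: keep tuples satisfying aid ≠ 1 → {(2001, 18, 35, Argo, Ivy), (2001, 18, 35, Atlas, Ivy), (2001, 23, 3, Argo, Ivy), (2001, 23, 3, Atlas, Ivy), (2001, 33, 23, Argo, Ivy), (2001, 33, 23, Atlas, Ivy), (2007, 15, 24, Atlas, Quin), (2007, 15, 24, Lyra, Quin), (2007, 28, 20, Atlas, Quin), (2007, 28, 20, Lyra, Quin), (2016, 15, 23, Alpha, Ada)}
π_{sname, year, mid} gives {(Ada, 2016, 23), (Ivy, 2001, 23), (Ivy, 2001, 3), (Ivy, 2001, 35), (Quin, 2007, 20), (Quin, 2007, 24)} (5 duplicate(s) eliminated).

{(Ada, 2016, 23), (Ivy, 2001, 23), (Ivy, 2001, 3), (Ivy, 2001, 35), (Quin, 2007, 20), (Quin, 2007, 24)}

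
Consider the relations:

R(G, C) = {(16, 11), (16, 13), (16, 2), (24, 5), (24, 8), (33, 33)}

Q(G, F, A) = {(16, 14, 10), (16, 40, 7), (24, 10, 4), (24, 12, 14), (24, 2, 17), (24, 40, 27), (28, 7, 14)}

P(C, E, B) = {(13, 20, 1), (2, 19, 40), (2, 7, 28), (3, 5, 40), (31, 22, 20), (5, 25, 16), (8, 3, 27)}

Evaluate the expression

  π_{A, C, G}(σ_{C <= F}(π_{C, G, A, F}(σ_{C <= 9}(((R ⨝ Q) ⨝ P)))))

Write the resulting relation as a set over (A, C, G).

Natural join on G: {(16, 11, 14, 10), (16, 11, 40, 7), (16, 13, 14, 10), (16, 13, 40, 7), (16, 2, 14, 10), (16, 2, 40, 7), (24, 5, 10, 4), (24, 5, 12, 14), (24, 5, 2, 17), (24, 5, 40, 27), (24, 8, 10, 4), (24, 8, 12, 14), (24, 8, 2, 17), (24, 8, 40, 27)}
Natural join on C: {(16, 13, 14, 10, 20, 1), (16, 13, 40, 7, 20, 1), (16, 2, 14, 10, 19, 40), (16, 2, 14, 10, 7, 28), (16, 2, 40, 7, 19, 40), (16, 2, 40, 7, 7, 28), (24, 5, 10, 4, 25, 16), (24, 5, 12, 14, 25, 16), (24, 5, 2, 17, 25, 16), (24, 5, 40, 27, 25, 16), (24, 8, 10, 4, 3, 27), (24, 8, 12, 14, 3, 27), (24, 8, 2, 17, 3, 27), (24, 8, 40, 27, 3, 27)}
Selection C <= 9: {(16, 2, 14, 10, 19, 40), (16, 2, 14, 10, 7, 28), (16, 2, 40, 7, 19, 40), (16, 2, 40, 7, 7, 28), (24, 5, 10, 4, 25, 16), (24, 5, 12, 14, 25, 16), (24, 5, 2, 17, 25, 16), (24, 5, 40, 27, 25, 16), (24, 8, 10, 4, 3, 27), (24, 8, 12, 14, 3, 27), (24, 8, 2, 17, 3, 27), (24, 8, 40, 27, 3, 27)}
Projecting to C, G, A, F (2 duplicate(s) eliminated): {(2, 16, 10, 14), (2, 16, 7, 40), (5, 24, 14, 12), (5, 24, 17, 2), (5, 24, 27, 40), (5, 24, 4, 10), (8, 24, 14, 12), (8, 24, 17, 2), (8, 24, 27, 40), (8, 24, 4, 10)}
Selection C <= F: {(2, 16, 10, 14), (2, 16, 7, 40), (5, 24, 14, 12), (5, 24, 27, 40), (5, 24, 4, 10), (8, 24, 14, 12), (8, 24, 27, 40), (8, 24, 4, 10)}
Projecting to A, C, G: {(10, 2, 16), (14, 5, 24), (14, 8, 24), (27, 5, 24), (27, 8, 24), (4, 5, 24), (4, 8, 24), (7, 2, 16)}

{(10, 2, 16), (14, 5, 24), (14, 8, 24), (27, 5, 24), (27, 8, 24), (4, 5, 24), (4, 8, 24), (7, 2, 16)}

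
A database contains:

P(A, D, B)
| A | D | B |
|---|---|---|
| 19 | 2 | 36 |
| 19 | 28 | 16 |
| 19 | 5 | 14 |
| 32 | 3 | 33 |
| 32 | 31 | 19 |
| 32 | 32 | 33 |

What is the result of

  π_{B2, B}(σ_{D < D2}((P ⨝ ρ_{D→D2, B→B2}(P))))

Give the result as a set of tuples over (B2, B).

{(14, 36), (16, 14), (16, 36), (19, 33), (33, 19), (33, 33)}

ρ[D→D2, B→B2]: schema becomes (A, D2, B2); tuples unchanged.
P ⋈ ρ_{D→D2, B→B2}(P) (natural join on A): {(19, 2, 36, 2, 36), (19, 2, 36, 28, 16), (19, 2, 36, 5, 14), (19, 28, 16, 2, 36), (19, 28, 16, 28, 16), (19, 28, 16, 5, 14), (19, 5, 14, 2, 36), (19, 5, 14, 28, 16), (19, 5, 14, 5, 14), (32, 3, 33, 3, 33), (32, 3, 33, 31, 19), (32, 3, 33, 32, 33), (32, 31, 19, 3, 33), (32, 31, 19, 31, 19), (32, 31, 19, 32, 33), (32, 32, 33, 3, 33), (32, 32, 33, 31, 19), (32, 32, 33, 32, 33)}
Selection D < D2: {(19, 2, 36, 28, 16), (19, 2, 36, 5, 14), (19, 5, 14, 28, 16), (32, 3, 33, 31, 19), (32, 3, 33, 32, 33), (32, 31, 19, 32, 33)}
Keep only column(s) B2, B: {(14, 36), (16, 14), (16, 36), (19, 33), (33, 19), (33, 33)}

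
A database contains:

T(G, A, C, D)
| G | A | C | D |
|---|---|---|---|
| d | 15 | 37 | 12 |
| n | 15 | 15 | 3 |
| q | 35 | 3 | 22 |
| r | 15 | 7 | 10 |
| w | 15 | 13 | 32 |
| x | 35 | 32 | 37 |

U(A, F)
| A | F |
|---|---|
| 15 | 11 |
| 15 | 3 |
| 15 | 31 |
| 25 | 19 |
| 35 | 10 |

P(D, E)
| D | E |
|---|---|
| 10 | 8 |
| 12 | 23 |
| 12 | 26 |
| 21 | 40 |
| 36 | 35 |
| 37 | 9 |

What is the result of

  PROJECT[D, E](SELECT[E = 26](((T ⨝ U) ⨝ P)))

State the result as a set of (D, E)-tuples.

{(12, 26)}

T ⋈ U (natural join on A): {(d, 15, 37, 12, 11), (d, 15, 37, 12, 3), (d, 15, 37, 12, 31), (n, 15, 15, 3, 11), (n, 15, 15, 3, 3), (n, 15, 15, 3, 31), (q, 35, 3, 22, 10), (r, 15, 7, 10, 11), (r, 15, 7, 10, 3), (r, 15, 7, 10, 31), (w, 15, 13, 32, 11), (w, 15, 13, 32, 3), (w, 15, 13, 32, 31), (x, 35, 32, 37, 10)}
(T ⨝ U) ⋈ P (natural join on D): {(d, 15, 37, 12, 11, 23), (d, 15, 37, 12, 11, 26), (d, 15, 37, 12, 3, 23), (d, 15, 37, 12, 3, 26), (d, 15, 37, 12, 31, 23), (d, 15, 37, 12, 31, 26), (r, 15, 7, 10, 11, 8), (r, 15, 7, 10, 3, 8), (r, 15, 7, 10, 31, 8), (x, 35, 32, 37, 10, 9)}
Filtering on E = 26 leaves {(d, 15, 37, 12, 11, 26), (d, 15, 37, 12, 3, 26), (d, 15, 37, 12, 31, 26)}.
Projecting to D, E (2 duplicate(s) eliminated): {(12, 26)}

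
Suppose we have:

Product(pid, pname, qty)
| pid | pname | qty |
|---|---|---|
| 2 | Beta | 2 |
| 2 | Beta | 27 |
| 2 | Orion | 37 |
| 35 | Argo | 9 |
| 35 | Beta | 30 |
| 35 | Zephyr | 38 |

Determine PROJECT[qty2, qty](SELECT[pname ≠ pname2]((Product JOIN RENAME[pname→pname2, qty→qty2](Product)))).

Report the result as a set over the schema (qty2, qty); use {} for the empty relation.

ρ[pname→pname2, qty→qty2]: schema becomes (pid, pname2, qty2); tuples unchanged.
Product ⋈ RENAME[pname→pname2, qty→qty2](Product) (natural join on pid): {(2, Beta, 2, Beta, 2), (2, Beta, 2, Beta, 27), (2, Beta, 2, Orion, 37), (2, Beta, 27, Beta, 2), (2, Beta, 27, Beta, 27), (2, Beta, 27, Orion, 37), (2, Orion, 37, Beta, 2), (2, Orion, 37, Beta, 27), (2, Orion, 37, Orion, 37), (35, Argo, 9, Argo, 9), (35, Argo, 9, Beta, 30), (35, Argo, 9, Zephyr, 38), (35, Beta, 30, Argo, 9), (35, Beta, 30, Beta, 30), (35, Beta, 30, Zephyr, 38), (35, Zephyr, 38, Argo, 9), (35, Zephyr, 38, Beta, 30), (35, Zephyr, 38, Zephyr, 38)}
σ[pname ≠ pname2]: keep tuples satisfying pname ≠ pname2 → {(2, Beta, 2, Orion, 37), (2, Beta, 27, Orion, 37), (2, Orion, 37, Beta, 2), (2, Orion, 37, Beta, 27), (35, Argo, 9, Beta, 30), (35, Argo, 9, Zephyr, 38), (35, Beta, 30, Argo, 9), (35, Beta, 30, Zephyr, 38), (35, Zephyr, 38, Argo, 9), (35, Zephyr, 38, Beta, 30)}
π_{qty2, qty} gives {(2, 37), (27, 37), (30, 38), (30, 9), (37, 2), (37, 27), (38, 30), (38, 9), (9, 30), (9, 38)}.

{(2, 37), (27, 37), (30, 38), (30, 9), (37, 2), (37, 27), (38, 30), (38, 9), (9, 30), (9, 38)}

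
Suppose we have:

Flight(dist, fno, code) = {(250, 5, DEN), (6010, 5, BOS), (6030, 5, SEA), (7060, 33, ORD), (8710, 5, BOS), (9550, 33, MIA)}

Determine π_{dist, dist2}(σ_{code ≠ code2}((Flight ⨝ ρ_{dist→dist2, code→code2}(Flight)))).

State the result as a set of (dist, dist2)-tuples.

ρ[dist→dist2, code→code2]: schema becomes (dist2, fno, code2); tuples unchanged.
Flight ⋈ ρ_{dist→dist2, code→code2}(Flight) (natural join on fno): {(250, 5, DEN, 250, DEN), (250, 5, DEN, 6010, BOS), (250, 5, DEN, 6030, SEA), (250, 5, DEN, 8710, BOS), (6010, 5, BOS, 250, DEN), (6010, 5, BOS, 6010, BOS), (6010, 5, BOS, 6030, SEA), (6010, 5, BOS, 8710, BOS), (6030, 5, SEA, 250, DEN), (6030, 5, SEA, 6010, BOS), (6030, 5, SEA, 6030, SEA), (6030, 5, SEA, 8710, BOS), (7060, 33, ORD, 7060, ORD), (7060, 33, ORD, 9550, MIA), (8710, 5, BOS, 250, DEN), (8710, 5, BOS, 6010, BOS), (8710, 5, BOS, 6030, SEA), (8710, 5, BOS, 8710, BOS), (9550, 33, MIA, 7060, ORD), (9550, 33, MIA, 9550, MIA)}
Apply σ_{code ≠ code2}; surviving tuples: {(250, 5, DEN, 6010, BOS), (250, 5, DEN, 6030, SEA), (250, 5, DEN, 8710, BOS), (6010, 5, BOS, 250, DEN), (6010, 5, BOS, 6030, SEA), (6030, 5, SEA, 250, DEN), (6030, 5, SEA, 6010, BOS), (6030, 5, SEA, 8710, BOS), (7060, 33, ORD, 9550, MIA), (8710, 5, BOS, 250, DEN), (8710, 5, BOS, 6030, SEA), (9550, 33, MIA, 7060, ORD)}
π_{dist, dist2} gives {(250, 6010), (250, 6030), (250, 8710), (6010, 250), (6010, 6030), (6030, 250), (6030, 6010), (6030, 8710), (7060, 9550), (8710, 250), (8710, 6030), (9550, 7060)}.

{(250, 6010), (250, 6030), (250, 8710), (6010, 250), (6010, 6030), (6030, 250), (6030, 6010), (6030, 8710), (7060, 9550), (8710, 250), (8710, 6030), (9550, 7060)}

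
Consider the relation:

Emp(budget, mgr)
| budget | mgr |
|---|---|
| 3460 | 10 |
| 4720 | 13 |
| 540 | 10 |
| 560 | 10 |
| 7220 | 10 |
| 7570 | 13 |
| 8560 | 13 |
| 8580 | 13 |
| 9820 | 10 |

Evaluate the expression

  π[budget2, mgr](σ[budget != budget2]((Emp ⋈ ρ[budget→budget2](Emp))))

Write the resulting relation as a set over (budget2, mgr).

ρ[budget→budget2]: schema becomes (budget2, mgr); tuples unchanged.
Natural join on mgr: {(3460, 10, 3460), (3460, 10, 540), (3460, 10, 560), (3460, 10, 7220), (3460, 10, 9820), (4720, 13, 4720), (4720, 13, 7570), (4720, 13, 8560), (4720, 13, 8580), (540, 10, 3460), (540, 10, 540), (540, 10, 560), (540, 10, 7220), (540, 10, 9820), (560, 10, 3460), (560, 10, 540), (560, 10, 560), (560, 10, 7220), (560, 10, 9820), (7220, 10, 3460), (7220, 10, 540), (7220, 10, 560), (7220, 10, 7220), (7220, 10, 9820), (7570, 13, 4720), (7570, 13, 7570), (7570, 13, 8560), (7570, 13, 8580), (8560, 13, 4720), (8560, 13, 7570), (8560, 13, 8560), (8560, 13, 8580), (8580, 13, 4720), (8580, 13, 7570), (8580, 13, 8560), (8580, 13, 8580), (9820, 10, 3460), (9820, 10, 540), (9820, 10, 560), (9820, 10, 7220), (9820, 10, 9820)}
Selection budget != budget2: {(3460, 10, 540), (3460, 10, 560), (3460, 10, 7220), (3460, 10, 9820), (4720, 13, 7570), (4720, 13, 8560), (4720, 13, 8580), (540, 10, 3460), (540, 10, 560), (540, 10, 7220), (540, 10, 9820), (560, 10, 3460), (560, 10, 540), (560, 10, 7220), (560, 10, 9820), (7220, 10, 3460), (7220, 10, 540), (7220, 10, 560), (7220, 10, 9820), (7570, 13, 4720), (7570, 13, 8560), (7570, 13, 8580), (8560, 13, 4720), (8560, 13, 7570), (8560, 13, 8580), (8580, 13, 4720), (8580, 13, 7570), (8580, 13, 8560), (9820, 10, 3460), (9820, 10, 540), (9820, 10, 560), (9820, 10, 7220)}
Projecting to budget2, mgr (23 duplicate(s) eliminated): {(3460, 10), (4720, 13), (540, 10), (560, 10), (7220, 10), (7570, 13), (8560, 13), (8580, 13), (9820, 10)}

{(3460, 10), (4720, 13), (540, 10), (560, 10), (7220, 10), (7570, 13), (8560, 13), (8580, 13), (9820, 10)}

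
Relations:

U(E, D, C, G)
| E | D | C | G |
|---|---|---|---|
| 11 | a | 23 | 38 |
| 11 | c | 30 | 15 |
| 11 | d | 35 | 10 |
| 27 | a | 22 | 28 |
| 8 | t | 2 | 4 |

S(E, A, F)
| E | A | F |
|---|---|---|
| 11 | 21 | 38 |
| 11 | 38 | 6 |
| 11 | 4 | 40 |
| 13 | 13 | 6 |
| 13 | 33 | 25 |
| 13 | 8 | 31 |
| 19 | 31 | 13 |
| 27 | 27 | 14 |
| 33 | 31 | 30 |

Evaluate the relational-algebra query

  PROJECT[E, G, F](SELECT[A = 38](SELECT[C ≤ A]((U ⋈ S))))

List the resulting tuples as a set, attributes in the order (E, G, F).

Joining U and S on E yields {(11, a, 23, 38, 21, 38), (11, a, 23, 38, 38, 6), (11, a, 23, 38, 4, 40), (11, c, 30, 15, 21, 38), (11, c, 30, 15, 38, 6), (11, c, 30, 15, 4, 40), (11, d, 35, 10, 21, 38), (11, d, 35, 10, 38, 6), (11, d, 35, 10, 4, 40), (27, a, 22, 28, 27, 14)}.
σ[C ≤ A]: keep tuples satisfying C ≤ A → {(11, a, 23, 38, 38, 6), (11, c, 30, 15, 38, 6), (11, d, 35, 10, 38, 6), (27, a, 22, 28, 27, 14)}
σ[A = 38]: keep tuples satisfying A = 38 → {(11, a, 23, 38, 38, 6), (11, c, 30, 15, 38, 6), (11, d, 35, 10, 38, 6)}
Keep only column(s) E, G, F: {(11, 10, 6), (11, 15, 6), (11, 38, 6)}

{(11, 10, 6), (11, 15, 6), (11, 38, 6)}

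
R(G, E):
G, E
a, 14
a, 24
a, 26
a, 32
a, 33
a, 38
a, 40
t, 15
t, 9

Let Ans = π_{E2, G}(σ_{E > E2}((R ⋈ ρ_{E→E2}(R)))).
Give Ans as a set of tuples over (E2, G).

{(14, a), (24, a), (26, a), (32, a), (33, a), (38, a), (9, t)}

ρ[E→E2]: schema becomes (G, E2); tuples unchanged.
Natural join on G: {(a, 14, 14), (a, 14, 24), (a, 14, 26), (a, 14, 32), (a, 14, 33), (a, 14, 38), (a, 14, 40), (a, 24, 14), (a, 24, 24), (a, 24, 26), (a, 24, 32), (a, 24, 33), (a, 24, 38), (a, 24, 40), (a, 26, 14), (a, 26, 24), (a, 26, 26), (a, 26, 32), (a, 26, 33), (a, 26, 38), (a, 26, 40), (a, 32, 14), (a, 32, 24), (a, 32, 26), (a, 32, 32), (a, 32, 33), (a, 32, 38), (a, 32, 40), (a, 33, 14), (a, 33, 24), (a, 33, 26), (a, 33, 32), (a, 33, 33), (a, 33, 38), (a, 33, 40), (a, 38, 14), (a, 38, 24), (a, 38, 26), (a, 38, 32), (a, 38, 33), (a, 38, 38), (a, 38, 40), (a, 40, 14), (a, 40, 24), (a, 40, 26), (a, 40, 32), (a, 40, 33), (a, 40, 38), (a, 40, 40), (t, 15, 15), (t, 15, 9), (t, 9, 15), (t, 9, 9)}
σ[E > E2]: keep tuples satisfying E > E2 → {(a, 24, 14), (a, 26, 14), (a, 26, 24), (a, 32, 14), (a, 32, 24), (a, 32, 26), (a, 33, 14), (a, 33, 24), (a, 33, 26), (a, 33, 32), (a, 38, 14), (a, 38, 24), (a, 38, 26), (a, 38, 32), (a, 38, 33), (a, 40, 14), (a, 40, 24), (a, 40, 26), (a, 40, 32), (a, 40, 33), (a, 40, 38), (t, 15, 9)}
Projecting to E2, G (15 duplicate(s) eliminated): {(14, a), (24, a), (26, a), (32, a), (33, a), (38, a), (9, t)}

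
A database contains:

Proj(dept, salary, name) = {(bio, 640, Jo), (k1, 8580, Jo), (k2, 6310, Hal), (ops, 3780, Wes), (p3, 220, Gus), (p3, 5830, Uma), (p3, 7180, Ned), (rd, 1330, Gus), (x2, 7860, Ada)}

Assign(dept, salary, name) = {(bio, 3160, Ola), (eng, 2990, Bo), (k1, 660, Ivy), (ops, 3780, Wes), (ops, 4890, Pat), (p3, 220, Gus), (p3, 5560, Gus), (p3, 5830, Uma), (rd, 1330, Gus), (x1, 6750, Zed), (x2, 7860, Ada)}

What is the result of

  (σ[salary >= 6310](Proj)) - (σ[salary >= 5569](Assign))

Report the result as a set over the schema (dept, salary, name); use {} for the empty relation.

σ[salary >= 6310]: keep tuples satisfying salary >= 6310 → {(k1, 8580, Jo), (k2, 6310, Hal), (p3, 7180, Ned), (x2, 7860, Ada)}
σ[salary >= 5569]: keep tuples satisfying salary >= 5569 → {(p3, 5830, Uma), (x1, 6750, Zed), (x2, 7860, Ada)}
Set difference of the two operands is {(k1, 8580, Jo), (k2, 6310, Hal), (p3, 7180, Ned)}.

{(k1, 8580, Jo), (k2, 6310, Hal), (p3, 7180, Ned)}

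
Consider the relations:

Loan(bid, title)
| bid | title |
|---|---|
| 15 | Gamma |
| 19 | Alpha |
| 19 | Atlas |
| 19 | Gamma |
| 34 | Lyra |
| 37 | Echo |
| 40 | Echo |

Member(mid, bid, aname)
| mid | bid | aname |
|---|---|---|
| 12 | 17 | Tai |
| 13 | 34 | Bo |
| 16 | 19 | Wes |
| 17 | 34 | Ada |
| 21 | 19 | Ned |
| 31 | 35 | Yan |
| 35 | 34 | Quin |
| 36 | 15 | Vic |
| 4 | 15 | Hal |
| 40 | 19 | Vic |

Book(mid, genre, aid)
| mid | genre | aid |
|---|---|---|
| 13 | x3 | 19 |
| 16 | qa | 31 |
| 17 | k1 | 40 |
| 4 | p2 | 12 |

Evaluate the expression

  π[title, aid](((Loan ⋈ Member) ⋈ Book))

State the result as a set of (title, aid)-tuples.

{(Alpha, 31), (Atlas, 31), (Gamma, 12), (Gamma, 31), (Lyra, 19), (Lyra, 40)}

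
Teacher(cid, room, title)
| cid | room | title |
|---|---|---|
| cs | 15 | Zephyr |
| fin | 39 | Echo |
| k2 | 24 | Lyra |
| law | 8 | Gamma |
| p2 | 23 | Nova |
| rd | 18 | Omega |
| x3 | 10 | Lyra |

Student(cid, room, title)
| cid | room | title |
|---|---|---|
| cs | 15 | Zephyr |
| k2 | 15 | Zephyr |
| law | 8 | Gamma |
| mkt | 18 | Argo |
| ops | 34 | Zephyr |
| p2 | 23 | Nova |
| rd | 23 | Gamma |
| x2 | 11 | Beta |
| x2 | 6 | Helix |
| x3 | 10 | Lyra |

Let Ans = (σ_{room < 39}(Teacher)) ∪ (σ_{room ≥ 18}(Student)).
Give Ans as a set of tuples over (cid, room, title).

{(cs, 15, Zephyr), (k2, 24, Lyra), (law, 8, Gamma), (mkt, 18, Argo), (ops, 34, Zephyr), (p2, 23, Nova), (rd, 18, Omega), (rd, 23, Gamma), (x3, 10, Lyra)}

σ[room < 39]: keep tuples satisfying room < 39 → {(cs, 15, Zephyr), (k2, 24, Lyra), (law, 8, Gamma), (p2, 23, Nova), (rd, 18, Omega), (x3, 10, Lyra)}
σ[room ≥ 18]: keep tuples satisfying room ≥ 18 → {(mkt, 18, Argo), (ops, 34, Zephyr), (p2, 23, Nova), (rd, 23, Gamma)}
Taking the union: {(cs, 15, Zephyr), (k2, 24, Lyra), (law, 8, Gamma), (mkt, 18, Argo), (ops, 34, Zephyr), (p2, 23, Nova), (rd, 18, Omega), (rd, 23, Gamma), (x3, 10, Lyra)}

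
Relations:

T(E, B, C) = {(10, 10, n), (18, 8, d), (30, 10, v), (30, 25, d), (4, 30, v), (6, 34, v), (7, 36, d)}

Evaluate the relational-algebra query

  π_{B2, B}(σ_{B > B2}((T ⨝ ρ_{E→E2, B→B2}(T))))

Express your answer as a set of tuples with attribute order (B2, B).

{(10, 30), (10, 34), (25, 36), (30, 34), (8, 25), (8, 36)}

ρ[E→E2, B→B2]: schema becomes (E2, B2, C); tuples unchanged.
T ⋈ ρ_{E→E2, B→B2}(T) (natural join on C): {(10, 10, n, 10, 10), (18, 8, d, 18, 8), (18, 8, d, 30, 25), (18, 8, d, 7, 36), (30, 10, v, 30, 10), (30, 10, v, 4, 30), (30, 10, v, 6, 34), (30, 25, d, 18, 8), (30, 25, d, 30, 25), (30, 25, d, 7, 36), (4, 30, v, 30, 10), (4, 30, v, 4, 30), (4, 30, v, 6, 34), (6, 34, v, 30, 10), (6, 34, v, 4, 30), (6, 34, v, 6, 34), (7, 36, d, 18, 8), (7, 36, d, 30, 25), (7, 36, d, 7, 36)}
Selection B > B2: {(30, 25, d, 18, 8), (4, 30, v, 30, 10), (6, 34, v, 30, 10), (6, 34, v, 4, 30), (7, 36, d, 18, 8), (7, 36, d, 30, 25)}
π[B2, B]: project onto (B2, B) → {(10, 30), (10, 34), (25, 36), (30, 34), (8, 25), (8, 36)}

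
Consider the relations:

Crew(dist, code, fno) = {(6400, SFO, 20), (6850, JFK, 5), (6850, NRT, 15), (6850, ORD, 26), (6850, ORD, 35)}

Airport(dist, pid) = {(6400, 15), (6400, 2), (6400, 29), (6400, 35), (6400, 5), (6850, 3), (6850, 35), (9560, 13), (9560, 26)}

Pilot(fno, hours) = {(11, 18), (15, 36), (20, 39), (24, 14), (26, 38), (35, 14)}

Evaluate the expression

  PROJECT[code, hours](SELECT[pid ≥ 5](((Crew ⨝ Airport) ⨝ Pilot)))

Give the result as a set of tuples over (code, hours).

Natural join on dist: {(6400, SFO, 20, 15), (6400, SFO, 20, 2), (6400, SFO, 20, 29), (6400, SFO, 20, 35), (6400, SFO, 20, 5), (6850, JFK, 5, 3), (6850, JFK, 5, 35), (6850, NRT, 15, 3), (6850, NRT, 15, 35), (6850, ORD, 26, 3), (6850, ORD, 26, 35), (6850, ORD, 35, 3), (6850, ORD, 35, 35)}
Natural join on fno: {(6400, SFO, 20, 15, 39), (6400, SFO, 20, 2, 39), (6400, SFO, 20, 29, 39), (6400, SFO, 20, 35, 39), (6400, SFO, 20, 5, 39), (6850, NRT, 15, 3, 36), (6850, NRT, 15, 35, 36), (6850, ORD, 26, 3, 38), (6850, ORD, 26, 35, 38), (6850, ORD, 35, 3, 14), (6850, ORD, 35, 35, 14)}
σ[pid ≥ 5]: keep tuples satisfying pid ≥ 5 → {(6400, SFO, 20, 15, 39), (6400, SFO, 20, 29, 39), (6400, SFO, 20, 35, 39), (6400, SFO, 20, 5, 39), (6850, NRT, 15, 35, 36), (6850, ORD, 26, 35, 38), (6850, ORD, 35, 35, 14)}
Projecting to code, hours (3 duplicate(s) eliminated): {(NRT, 36), (ORD, 14), (ORD, 38), (SFO, 39)}

{(NRT, 36), (ORD, 14), (ORD, 38), (SFO, 39)}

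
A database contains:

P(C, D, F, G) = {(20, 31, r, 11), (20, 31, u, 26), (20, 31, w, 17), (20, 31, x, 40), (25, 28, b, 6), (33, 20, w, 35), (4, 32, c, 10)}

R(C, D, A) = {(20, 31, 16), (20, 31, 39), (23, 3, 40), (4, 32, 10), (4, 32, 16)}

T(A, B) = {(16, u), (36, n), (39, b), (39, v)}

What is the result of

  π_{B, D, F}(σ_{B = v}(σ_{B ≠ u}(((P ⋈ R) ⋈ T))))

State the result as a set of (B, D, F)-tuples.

{(v, 31, r), (v, 31, u), (v, 31, w), (v, 31, x)}

P ⋈ R (natural join on C, D): {(20, 31, r, 11, 16), (20, 31, r, 11, 39), (20, 31, u, 26, 16), (20, 31, u, 26, 39), (20, 31, w, 17, 16), (20, 31, w, 17, 39), (20, 31, x, 40, 16), (20, 31, x, 40, 39), (4, 32, c, 10, 10), (4, 32, c, 10, 16)}
(P ⋈ R) ⋈ T (natural join on A): {(20, 31, r, 11, 16, u), (20, 31, r, 11, 39, b), (20, 31, r, 11, 39, v), (20, 31, u, 26, 16, u), (20, 31, u, 26, 39, b), (20, 31, u, 26, 39, v), (20, 31, w, 17, 16, u), (20, 31, w, 17, 39, b), (20, 31, w, 17, 39, v), (20, 31, x, 40, 16, u), (20, 31, x, 40, 39, b), (20, 31, x, 40, 39, v), (4, 32, c, 10, 16, u)}
Apply σ_{B ≠ u}; surviving tuples: {(20, 31, r, 11, 39, b), (20, 31, r, 11, 39, v), (20, 31, u, 26, 39, b), (20, 31, u, 26, 39, v), (20, 31, w, 17, 39, b), (20, 31, w, 17, 39, v), (20, 31, x, 40, 39, b), (20, 31, x, 40, 39, v)}
Apply σ_{B = v}; surviving tuples: {(20, 31, r, 11, 39, v), (20, 31, u, 26, 39, v), (20, 31, w, 17, 39, v), (20, 31, x, 40, 39, v)}
Keep only column(s) B, D, F: {(v, 31, r), (v, 31, u), (v, 31, w), (v, 31, x)}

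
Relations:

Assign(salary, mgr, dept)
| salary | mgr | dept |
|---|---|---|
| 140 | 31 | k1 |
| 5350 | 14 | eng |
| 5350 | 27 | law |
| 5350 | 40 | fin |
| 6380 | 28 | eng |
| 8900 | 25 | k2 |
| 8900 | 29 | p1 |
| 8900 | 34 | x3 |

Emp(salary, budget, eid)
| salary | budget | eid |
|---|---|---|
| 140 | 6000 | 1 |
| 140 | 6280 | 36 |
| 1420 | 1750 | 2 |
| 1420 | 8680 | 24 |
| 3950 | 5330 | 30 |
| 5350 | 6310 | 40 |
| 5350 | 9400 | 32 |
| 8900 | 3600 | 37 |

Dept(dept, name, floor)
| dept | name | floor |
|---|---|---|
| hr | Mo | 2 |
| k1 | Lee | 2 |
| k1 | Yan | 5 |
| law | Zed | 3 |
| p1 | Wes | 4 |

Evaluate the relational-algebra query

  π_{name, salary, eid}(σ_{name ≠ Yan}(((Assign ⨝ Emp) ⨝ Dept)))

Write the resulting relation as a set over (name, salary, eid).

{(Lee, 140, 1), (Lee, 140, 36), (Wes, 8900, 37), (Zed, 5350, 32), (Zed, 5350, 40)}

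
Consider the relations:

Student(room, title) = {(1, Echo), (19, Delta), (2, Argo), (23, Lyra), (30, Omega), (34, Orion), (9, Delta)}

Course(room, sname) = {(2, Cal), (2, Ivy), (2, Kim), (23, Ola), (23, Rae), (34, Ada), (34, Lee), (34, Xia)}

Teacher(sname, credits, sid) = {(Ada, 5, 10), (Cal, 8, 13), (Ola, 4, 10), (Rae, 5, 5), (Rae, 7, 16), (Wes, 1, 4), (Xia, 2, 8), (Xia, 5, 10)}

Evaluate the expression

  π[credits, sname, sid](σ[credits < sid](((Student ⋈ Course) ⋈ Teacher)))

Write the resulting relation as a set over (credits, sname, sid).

Natural join on room: {(2, Argo, Cal), (2, Argo, Ivy), (2, Argo, Kim), (23, Lyra, Ola), (23, Lyra, Rae), (34, Orion, Ada), (34, Orion, Lee), (34, Orion, Xia)}
Natural join on sname: {(2, Argo, Cal, 8, 13), (23, Lyra, Ola, 4, 10), (23, Lyra, Rae, 5, 5), (23, Lyra, Rae, 7, 16), (34, Orion, Ada, 5, 10), (34, Orion, Xia, 2, 8), (34, Orion, Xia, 5, 10)}
Selection credits < sid: {(2, Argo, Cal, 8, 13), (23, Lyra, Ola, 4, 10), (23, Lyra, Rae, 7, 16), (34, Orion, Ada, 5, 10), (34, Orion, Xia, 2, 8), (34, Orion, Xia, 5, 10)}
Projecting to credits, sname, sid: {(2, Xia, 8), (4, Ola, 10), (5, Ada, 10), (5, Xia, 10), (7, Rae, 16), (8, Cal, 13)}

{(2, Xia, 8), (4, Ola, 10), (5, Ada, 10), (5, Xia, 10), (7, Rae, 16), (8, Cal, 13)}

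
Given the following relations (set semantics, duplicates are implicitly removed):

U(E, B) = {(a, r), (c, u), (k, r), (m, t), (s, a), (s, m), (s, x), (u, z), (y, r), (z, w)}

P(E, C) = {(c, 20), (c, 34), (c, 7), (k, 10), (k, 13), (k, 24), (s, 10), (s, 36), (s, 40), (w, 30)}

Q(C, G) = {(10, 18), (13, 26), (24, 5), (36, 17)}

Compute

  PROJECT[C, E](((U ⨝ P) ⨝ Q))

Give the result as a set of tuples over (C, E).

{(10, k), (10, s), (13, k), (24, k), (36, s)}

U ⋈ P (natural join on E): {(c, u, 20), (c, u, 34), (c, u, 7), (k, r, 10), (k, r, 13), (k, r, 24), (s, a, 10), (s, a, 36), (s, a, 40), (s, m, 10), (s, m, 36), (s, m, 40), (s, x, 10), (s, x, 36), (s, x, 40)}
(U ⨝ P) ⋈ Q (natural join on C): {(k, r, 10, 18), (k, r, 13, 26), (k, r, 24, 5), (s, a, 10, 18), (s, a, 36, 17), (s, m, 10, 18), (s, m, 36, 17), (s, x, 10, 18), (s, x, 36, 17)}
π[C, E]: project onto (C, E) (4 duplicate(s) eliminated) → {(10, k), (10, s), (13, k), (24, k), (36, s)}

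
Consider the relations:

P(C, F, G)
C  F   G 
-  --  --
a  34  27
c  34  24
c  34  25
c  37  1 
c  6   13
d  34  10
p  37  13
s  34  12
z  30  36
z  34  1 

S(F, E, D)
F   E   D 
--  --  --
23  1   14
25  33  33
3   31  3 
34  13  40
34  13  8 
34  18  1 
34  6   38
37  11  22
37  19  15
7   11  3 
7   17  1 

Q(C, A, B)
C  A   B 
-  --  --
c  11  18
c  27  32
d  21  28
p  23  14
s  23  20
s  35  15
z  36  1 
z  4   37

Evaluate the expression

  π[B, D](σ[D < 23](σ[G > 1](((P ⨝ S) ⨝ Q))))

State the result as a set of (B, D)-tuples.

P ⋈ S (natural join on F): {(a, 34, 27, 13, 40), (a, 34, 27, 13, 8), (a, 34, 27, 18, 1), (a, 34, 27, 6, 38), (c, 34, 24, 13, 40), (c, 34, 24, 13, 8), (c, 34, 24, 18, 1), (c, 34, 24, 6, 38), (c, 34, 25, 13, 40), (c, 34, 25, 13, 8), (c, 34, 25, 18, 1), (c, 34, 25, 6, 38), (c, 37, 1, 11, 22), (c, 37, 1, 19, 15), (d, 34, 10, 13, 40), (d, 34, 10, 13, 8), (d, 34, 10, 18, 1), (d, 34, 10, 6, 38), (p, 37, 13, 11, 22), (p, 37, 13, 19, 15), (s, 34, 12, 13, 40), (s, 34, 12, 13, 8), (s, 34, 12, 18, 1), (s, 34, 12, 6, 38), (z, 34, 1, 13, 40), (z, 34, 1, 13, 8), (z, 34, 1, 18, 1), (z, 34, 1, 6, 38)}
(P ⨝ S) ⋈ Q (natural join on C): {(c, 34, 24, 13, 40, 11, 18), (c, 34, 24, 13, 40, 27, 32), (c, 34, 24, 13, 8, 11, 18), (c, 34, 24, 13, 8, 27, 32), (c, 34, 24, 18, 1, 11, 18), (c, 34, 24, 18, 1, 27, 32), (c, 34, 24, 6, 38, 11, 18), (c, 34, 24, 6, 38, 27, 32), (c, 34, 25, 13, 40, 11, 18), (c, 34, 25, 13, 40, 27, 32), (c, 34, 25, 13, 8, 11, 18), (c, 34, 25, 13, 8, 27, 32), (c, 34, 25, 18, 1, 11, 18), (c, 34, 25, 18, 1, 27, 32), (c, 34, 25, 6, 38, 11, 18), (c, 34, 25, 6, 38, 27, 32), (c, 37, 1, 11, 22, 11, 18), (c, 37, 1, 11, 22, 27, 32), (c, 37, 1, 19, 15, 11, 18), (c, 37, 1, 19, 15, 27, 32), (d, 34, 10, 13, 40, 21, 28), (d, 34, 10, 13, 8, 21, 28), (d, 34, 10, 18, 1, 21, 28), (d, 34, 10, 6, 38, 21, 28), (p, 37, 13, 11, 22, 23, 14), (p, 37, 13, 19, 15, 23, 14), (s, 34, 12, 13, 40, 23, 20), (s, 34, 12, 13, 40, 35, 15), (s, 34, 12, 13, 8, 23, 20), (s, 34, 12, 13, 8, 35, 15), (s, 34, 12, 18, 1, 23, 20), (s, 34, 12, 18, 1, 35, 15), (s, 34, 12, 6, 38, 23, 20), (s, 34, 12, 6, 38, 35, 15), (z, 34, 1, 13, 40, 36, 1), (z, 34, 1, 13, 40, 4, 37), (z, 34, 1, 13, 8, 36, 1), (z, 34, 1, 13, 8, 4, 37), (z, 34, 1, 18, 1, 36, 1), (z, 34, 1, 18, 1, 4, 37), (z, 34, 1, 6, 38, 36, 1), (z, 34, 1, 6, 38, 4, 37)}
σ[G > 1]: keep tuples satisfying G > 1 → {(c, 34, 24, 13, 40, 11, 18), (c, 34, 24, 13, 40, 27, 32), (c, 34, 24, 13, 8, 11, 18), (c, 34, 24, 13, 8, 27, 32), (c, 34, 24, 18, 1, 11, 18), (c, 34, 24, 18, 1, 27, 32), (c, 34, 24, 6, 38, 11, 18), (c, 34, 24, 6, 38, 27, 32), (c, 34, 25, 13, 40, 11, 18), (c, 34, 25, 13, 40, 27, 32), (c, 34, 25, 13, 8, 11, 18), (c, 34, 25, 13, 8, 27, 32), (c, 34, 25, 18, 1, 11, 18), (c, 34, 25, 18, 1, 27, 32), (c, 34, 25, 6, 38, 11, 18), (c, 34, 25, 6, 38, 27, 32), (d, 34, 10, 13, 40, 21, 28), (d, 34, 10, 13, 8, 21, 28), (d, 34, 10, 18, 1, 21, 28), (d, 34, 10, 6, 38, 21, 28), (p, 37, 13, 11, 22, 23, 14), (p, 37, 13, 19, 15, 23, 14), (s, 34, 12, 13, 40, 23, 20), (s, 34, 12, 13, 40, 35, 15), (s, 34, 12, 13, 8, 23, 20), (s, 34, 12, 13, 8, 35, 15), (s, 34, 12, 18, 1, 23, 20), (s, 34, 12, 18, 1, 35, 15), (s, 34, 12, 6, 38, 23, 20), (s, 34, 12, 6, 38, 35, 15)}
σ[D < 23]: keep tuples satisfying D < 23 → {(c, 34, 24, 13, 8, 11, 18), (c, 34, 24, 13, 8, 27, 32), (c, 34, 24, 18, 1, 11, 18), (c, 34, 24, 18, 1, 27, 32), (c, 34, 25, 13, 8, 11, 18), (c, 34, 25, 13, 8, 27, 32), (c, 34, 25, 18, 1, 11, 18), (c, 34, 25, 18, 1, 27, 32), (d, 34, 10, 13, 8, 21, 28), (d, 34, 10, 18, 1, 21, 28), (p, 37, 13, 11, 22, 23, 14), (p, 37, 13, 19, 15, 23, 14), (s, 34, 12, 13, 8, 23, 20), (s, 34, 12, 13, 8, 35, 15), (s, 34, 12, 18, 1, 23, 20), (s, 34, 12, 18, 1, 35, 15)}
Projecting to B, D (4 duplicate(s) eliminated): {(14, 15), (14, 22), (15, 1), (15, 8), (18, 1), (18, 8), (20, 1), (20, 8), (28, 1), (28, 8), (32, 1), (32, 8)}

{(14, 15), (14, 22), (15, 1), (15, 8), (18, 1), (18, 8), (20, 1), (20, 8), (28, 1), (28, 8), (32, 1), (32, 8)}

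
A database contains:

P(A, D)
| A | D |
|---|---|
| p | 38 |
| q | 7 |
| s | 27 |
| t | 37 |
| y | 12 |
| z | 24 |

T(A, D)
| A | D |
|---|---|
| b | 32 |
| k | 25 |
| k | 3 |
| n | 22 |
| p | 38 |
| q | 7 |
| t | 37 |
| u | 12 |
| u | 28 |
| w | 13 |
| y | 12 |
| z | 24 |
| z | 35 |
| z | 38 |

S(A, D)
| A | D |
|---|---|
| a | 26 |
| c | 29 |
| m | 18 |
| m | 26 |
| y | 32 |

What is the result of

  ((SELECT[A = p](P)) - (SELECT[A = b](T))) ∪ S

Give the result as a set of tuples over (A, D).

Selection A = p: {(p, 38)}
Selection A = b: {(b, 32)}
Set difference of the two operands is {(p, 38)}.
Set union of the two operands is {(a, 26), (c, 29), (m, 18), (m, 26), (p, 38), (y, 32)}.

{(a, 26), (c, 29), (m, 18), (m, 26), (p, 38), (y, 32)}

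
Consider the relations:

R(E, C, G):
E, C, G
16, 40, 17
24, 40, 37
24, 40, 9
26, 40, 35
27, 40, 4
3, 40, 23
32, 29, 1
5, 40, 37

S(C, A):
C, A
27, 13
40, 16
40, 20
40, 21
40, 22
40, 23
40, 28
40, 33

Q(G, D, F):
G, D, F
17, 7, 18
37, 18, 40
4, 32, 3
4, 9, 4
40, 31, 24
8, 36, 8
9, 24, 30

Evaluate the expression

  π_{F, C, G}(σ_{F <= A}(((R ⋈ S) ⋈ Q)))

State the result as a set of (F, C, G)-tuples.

R ⋈ S (natural join on C): {(16, 40, 17, 16), (16, 40, 17, 20), (16, 40, 17, 21), (16, 40, 17, 22), (16, 40, 17, 23), (16, 40, 17, 28), (16, 40, 17, 33), (24, 40, 37, 16), (24, 40, 37, 20), (24, 40, 37, 21), (24, 40, 37, 22), (24, 40, 37, 23), (24, 40, 37, 28), (24, 40, 37, 33), (24, 40, 9, 16), (24, 40, 9, 20), (24, 40, 9, 21), (24, 40, 9, 22), (24, 40, 9, 23), (24, 40, 9, 28), (24, 40, 9, 33), (26, 40, 35, 16), (26, 40, 35, 20), (26, 40, 35, 21), (26, 40, 35, 22), (26, 40, 35, 23), (26, 40, 35, 28), (26, 40, 35, 33), (27, 40, 4, 16), (27, 40, 4, 20), (27, 40, 4, 21), (27, 40, 4, 22), (27, 40, 4, 23), (27, 40, 4, 28), (27, 40, 4, 33), (3, 40, 23, 16), (3, 40, 23, 20), (3, 40, 23, 21), (3, 40, 23, 22), (3, 40, 23, 23), (3, 40, 23, 28), (3, 40, 23, 33), (5, 40, 37, 16), (5, 40, 37, 20), (5, 40, 37, 21), (5, 40, 37, 22), (5, 40, 37, 23), (5, 40, 37, 28), (5, 40, 37, 33)}
(R ⋈ S) ⋈ Q (natural join on G): {(16, 40, 17, 16, 7, 18), (16, 40, 17, 20, 7, 18), (16, 40, 17, 21, 7, 18), (16, 40, 17, 22, 7, 18), (16, 40, 17, 23, 7, 18), (16, 40, 17, 28, 7, 18), (16, 40, 17, 33, 7, 18), (24, 40, 37, 16, 18, 40), (24, 40, 37, 20, 18, 40), (24, 40, 37, 21, 18, 40), (24, 40, 37, 22, 18, 40), (24, 40, 37, 23, 18, 40), (24, 40, 37, 28, 18, 40), (24, 40, 37, 33, 18, 40), (24, 40, 9, 16, 24, 30), (24, 40, 9, 20, 24, 30), (24, 40, 9, 21, 24, 30), (24, 40, 9, 22, 24, 30), (24, 40, 9, 23, 24, 30), (24, 40, 9, 28, 24, 30), (24, 40, 9, 33, 24, 30), (27, 40, 4, 16, 32, 3), (27, 40, 4, 16, 9, 4), (27, 40, 4, 20, 32, 3), (27, 40, 4, 20, 9, 4), (27, 40, 4, 21, 32, 3), (27, 40, 4, 21, 9, 4), (27, 40, 4, 22, 32, 3), (27, 40, 4, 22, 9, 4), (27, 40, 4, 23, 32, 3), (27, 40, 4, 23, 9, 4), (27, 40, 4, 28, 32, 3), (27, 40, 4, 28, 9, 4), (27, 40, 4, 33, 32, 3), (27, 40, 4, 33, 9, 4), (5, 40, 37, 16, 18, 40), (5, 40, 37, 20, 18, 40), (5, 40, 37, 21, 18, 40), (5, 40, 37, 22, 18, 40), (5, 40, 37, 23, 18, 40), (5, 40, 37, 28, 18, 40), (5, 40, 37, 33, 18, 40)}
Filtering on F <= A leaves {(16, 40, 17, 20, 7, 18), (16, 40, 17, 21, 7, 18), (16, 40, 17, 22, 7, 18), (16, 40, 17, 23, 7, 18), (16, 40, 17, 28, 7, 18), (16, 40, 17, 33, 7, 18), (24, 40, 9, 33, 24, 30), (27, 40, 4, 16, 32, 3), (27, 40, 4, 16, 9, 4), (27, 40, 4, 20, 32, 3), (27, 40, 4, 20, 9, 4), (27, 40, 4, 21, 32, 3), (27, 40, 4, 21, 9, 4), (27, 40, 4, 22, 32, 3), (27, 40, 4, 22, 9, 4), (27, 40, 4, 23, 32, 3), (27, 40, 4, 23, 9, 4), (27, 40, 4, 28, 32, 3), (27, 40, 4, 28, 9, 4), (27, 40, 4, 33, 32, 3), (27, 40, 4, 33, 9, 4)}.
π[F, C, G]: project onto (F, C, G) (17 duplicate(s) eliminated) → {(18, 40, 17), (3, 40, 4), (30, 40, 9), (4, 40, 4)}

{(18, 40, 17), (3, 40, 4), (30, 40, 9), (4, 40, 4)}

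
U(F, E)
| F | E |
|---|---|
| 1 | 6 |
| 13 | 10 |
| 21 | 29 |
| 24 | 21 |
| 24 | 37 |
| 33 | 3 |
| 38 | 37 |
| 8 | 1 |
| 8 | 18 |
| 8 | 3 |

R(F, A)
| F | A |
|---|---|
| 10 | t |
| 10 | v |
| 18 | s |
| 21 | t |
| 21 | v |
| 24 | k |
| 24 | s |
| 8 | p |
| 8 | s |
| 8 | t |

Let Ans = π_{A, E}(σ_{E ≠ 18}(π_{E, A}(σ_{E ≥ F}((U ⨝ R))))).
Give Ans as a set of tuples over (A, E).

Natural join on F: {(21, 29, t), (21, 29, v), (24, 21, k), (24, 21, s), (24, 37, k), (24, 37, s), (8, 1, p), (8, 1, s), (8, 1, t), (8, 18, p), (8, 18, s), (8, 18, t), (8, 3, p), (8, 3, s), (8, 3, t)}
Filtering on E ≥ F leaves {(21, 29, t), (21, 29, v), (24, 37, k), (24, 37, s), (8, 18, p), (8, 18, s), (8, 18, t)}.
π_{E, A} gives {(18, p), (18, s), (18, t), (29, t), (29, v), (37, k), (37, s)}.
Filtering on E ≠ 18 leaves {(29, t), (29, v), (37, k), (37, s)}.
π_{A, E} gives {(k, 37), (s, 37), (t, 29), (v, 29)}.

{(k, 37), (s, 37), (t, 29), (v, 29)}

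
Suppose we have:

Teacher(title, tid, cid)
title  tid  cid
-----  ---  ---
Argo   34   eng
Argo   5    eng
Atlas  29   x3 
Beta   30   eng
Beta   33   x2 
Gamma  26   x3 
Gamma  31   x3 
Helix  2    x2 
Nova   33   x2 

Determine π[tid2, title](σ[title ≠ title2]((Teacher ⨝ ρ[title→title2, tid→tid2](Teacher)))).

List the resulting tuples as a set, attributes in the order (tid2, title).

ρ[title→title2, tid→tid2]: schema becomes (title2, tid2, cid); tuples unchanged.
Joining Teacher and ρ[title→title2, tid→tid2](Teacher) on cid yields {(Argo, 34, eng, Argo, 34), (Argo, 34, eng, Argo, 5), (Argo, 34, eng, Beta, 30), (Argo, 5, eng, Argo, 34), (Argo, 5, eng, Argo, 5), (Argo, 5, eng, Beta, 30), (Atlas, 29, x3, Atlas, 29), (Atlas, 29, x3, Gamma, 26), (Atlas, 29, x3, Gamma, 31), (Beta, 30, eng, Argo, 34), (Beta, 30, eng, Argo, 5), (Beta, 30, eng, Beta, 30), (Beta, 33, x2, Beta, 33), (Beta, 33, x2, Helix, 2), (Beta, 33, x2, Nova, 33), (Gamma, 26, x3, Atlas, 29), (Gamma, 26, x3, Gamma, 26), (Gamma, 26, x3, Gamma, 31), (Gamma, 31, x3, Atlas, 29), (Gamma, 31, x3, Gamma, 26), (Gamma, 31, x3, Gamma, 31), (Helix, 2, x2, Beta, 33), (Helix, 2, x2, Helix, 2), (Helix, 2, x2, Nova, 33), (Nova, 33, x2, Beta, 33), (Nova, 33, x2, Helix, 2), (Nova, 33, x2, Nova, 33)}.
Apply σ_{title ≠ title2}; surviving tuples: {(Argo, 34, eng, Beta, 30), (Argo, 5, eng, Beta, 30), (Atlas, 29, x3, Gamma, 26), (Atlas, 29, x3, Gamma, 31), (Beta, 30, eng, Argo, 34), (Beta, 30, eng, Argo, 5), (Beta, 33, x2, Helix, 2), (Beta, 33, x2, Nova, 33), (Gamma, 26, x3, Atlas, 29), (Gamma, 31, x3, Atlas, 29), (Helix, 2, x2, Beta, 33), (Helix, 2, x2, Nova, 33), (Nova, 33, x2, Beta, 33), (Nova, 33, x2, Helix, 2)}
π_{tid2, title} gives {(2, Beta), (2, Nova), (26, Atlas), (29, Gamma), (30, Argo), (31, Atlas), (33, Beta), (33, Helix), (33, Nova), (34, Beta), (5, Beta)} (3 duplicate(s) eliminated).

{(2, Beta), (2, Nova), (26, Atlas), (29, Gamma), (30, Argo), (31, Atlas), (33, Beta), (33, Helix), (33, Nova), (34, Beta), (5, Beta)}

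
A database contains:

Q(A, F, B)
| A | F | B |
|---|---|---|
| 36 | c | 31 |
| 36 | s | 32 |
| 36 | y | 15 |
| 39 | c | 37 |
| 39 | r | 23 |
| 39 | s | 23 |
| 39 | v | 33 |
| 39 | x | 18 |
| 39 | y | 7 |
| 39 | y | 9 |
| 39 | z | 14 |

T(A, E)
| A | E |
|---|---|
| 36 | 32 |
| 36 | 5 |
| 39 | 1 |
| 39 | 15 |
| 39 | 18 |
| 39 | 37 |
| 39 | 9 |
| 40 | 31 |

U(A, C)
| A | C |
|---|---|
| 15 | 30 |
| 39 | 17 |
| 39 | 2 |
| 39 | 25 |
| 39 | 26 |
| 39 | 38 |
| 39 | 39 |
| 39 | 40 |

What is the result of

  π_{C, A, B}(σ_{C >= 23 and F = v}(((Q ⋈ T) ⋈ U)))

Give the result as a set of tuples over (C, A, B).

{(25, 39, 33), (26, 39, 33), (38, 39, 33), (39, 39, 33), (40, 39, 33)}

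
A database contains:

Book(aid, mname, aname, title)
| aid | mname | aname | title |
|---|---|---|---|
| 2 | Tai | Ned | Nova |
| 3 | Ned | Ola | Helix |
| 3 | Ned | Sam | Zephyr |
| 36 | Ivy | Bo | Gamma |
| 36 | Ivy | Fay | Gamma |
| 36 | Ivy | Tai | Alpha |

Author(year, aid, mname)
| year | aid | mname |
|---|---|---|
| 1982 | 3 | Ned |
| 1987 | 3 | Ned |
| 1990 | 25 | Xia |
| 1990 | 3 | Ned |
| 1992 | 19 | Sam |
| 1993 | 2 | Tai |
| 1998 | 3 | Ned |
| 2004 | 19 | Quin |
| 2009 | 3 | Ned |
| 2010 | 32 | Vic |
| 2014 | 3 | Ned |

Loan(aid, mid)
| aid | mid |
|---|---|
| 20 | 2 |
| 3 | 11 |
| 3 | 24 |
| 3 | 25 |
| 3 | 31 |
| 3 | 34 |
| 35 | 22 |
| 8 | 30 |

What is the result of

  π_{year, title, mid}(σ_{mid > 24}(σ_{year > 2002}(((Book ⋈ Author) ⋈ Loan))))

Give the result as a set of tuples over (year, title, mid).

Book ⋈ Author (natural join on aid, mname): {(2, Tai, Ned, Nova, 1993), (3, Ned, Ola, Helix, 1982), (3, Ned, Ola, Helix, 1987), (3, Ned, Ola, Helix, 1990), (3, Ned, Ola, Helix, 1998), (3, Ned, Ola, Helix, 2009), (3, Ned, Ola, Helix, 2014), (3, Ned, Sam, Zephyr, 1982), (3, Ned, Sam, Zephyr, 1987), (3, Ned, Sam, Zephyr, 1990), (3, Ned, Sam, Zephyr, 1998), (3, Ned, Sam, Zephyr, 2009), (3, Ned, Sam, Zephyr, 2014)}
(Book ⋈ Author) ⋈ Loan (natural join on aid): {(3, Ned, Ola, Helix, 1982, 11), (3, Ned, Ola, Helix, 1982, 24), (3, Ned, Ola, Helix, 1982, 25), (3, Ned, Ola, Helix, 1982, 31), (3, Ned, Ola, Helix, 1982, 34), (3, Ned, Ola, Helix, 1987, 11), (3, Ned, Ola, Helix, 1987, 24), (3, Ned, Ola, Helix, 1987, 25), (3, Ned, Ola, Helix, 1987, 31), (3, Ned, Ola, Helix, 1987, 34), (3, Ned, Ola, Helix, 1990, 11), (3, Ned, Ola, Helix, 1990, 24), (3, Ned, Ola, Helix, 1990, 25), (3, Ned, Ola, Helix, 1990, 31), (3, Ned, Ola, Helix, 1990, 34), (3, Ned, Ola, Helix, 1998, 11), (3, Ned, Ola, Helix, 1998, 24), (3, Ned, Ola, Helix, 1998, 25), (3, Ned, Ola, Helix, 1998, 31), (3, Ned, Ola, Helix, 1998, 34), (3, Ned, Ola, Helix, 2009, 11), (3, Ned, Ola, Helix, 2009, 24), (3, Ned, Ola, Helix, 2009, 25), (3, Ned, Ola, Helix, 2009, 31), (3, Ned, Ola, Helix, 2009, 34), (3, Ned, Ola, Helix, 2014, 11), (3, Ned, Ola, Helix, 2014, 24), (3, Ned, Ola, Helix, 2014, 25), (3, Ned, Ola, Helix, 2014, 31), (3, Ned, Ola, Helix, 2014, 34), (3, Ned, Sam, Zephyr, 1982, 11), (3, Ned, Sam, Zephyr, 1982, 24), (3, Ned, Sam, Zephyr, 1982, 25), (3, Ned, Sam, Zephyr, 1982, 31), (3, Ned, Sam, Zephyr, 1982, 34), (3, Ned, Sam, Zephyr, 1987, 11), (3, Ned, Sam, Zephyr, 1987, 24), (3, Ned, Sam, Zephyr, 1987, 25), (3, Ned, Sam, Zephyr, 1987, 31), (3, Ned, Sam, Zephyr, 1987, 34), (3, Ned, Sam, Zephyr, 1990, 11), (3, Ned, Sam, Zephyr, 1990, 24), (3, Ned, Sam, Zephyr, 1990, 25), (3, Ned, Sam, Zephyr, 1990, 31), (3, Ned, Sam, Zephyr, 1990, 34), (3, Ned, Sam, Zephyr, 1998, 11), (3, Ned, Sam, Zephyr, 1998, 24), (3, Ned, Sam, Zephyr, 1998, 25), (3, Ned, Sam, Zephyr, 1998, 31), (3, Ned, Sam, Zephyr, 1998, 34), (3, Ned, Sam, Zephyr, 2009, 11), (3, Ned, Sam, Zephyr, 2009, 24), (3, Ned, Sam, Zephyr, 2009, 25), (3, Ned, Sam, Zephyr, 2009, 31), (3, Ned, Sam, Zephyr, 2009, 34), (3, Ned, Sam, Zephyr, 2014, 11), (3, Ned, Sam, Zephyr, 2014, 24), (3, Ned, Sam, Zephyr, 2014, 25), (3, Ned, Sam, Zephyr, 2014, 31), (3, Ned, Sam, Zephyr, 2014, 34)}
Filtering on year > 2002 leaves {(3, Ned, Ola, Helix, 2009, 11), (3, Ned, Ola, Helix, 2009, 24), (3, Ned, Ola, Helix, 2009, 25), (3, Ned, Ola, Helix, 2009, 31), (3, Ned, Ola, Helix, 2009, 34), (3, Ned, Ola, Helix, 2014, 11), (3, Ned, Ola, Helix, 2014, 24), (3, Ned, Ola, Helix, 2014, 25), (3, Ned, Ola, Helix, 2014, 31), (3, Ned, Ola, Helix, 2014, 34), (3, Ned, Sam, Zephyr, 2009, 11), (3, Ned, Sam, Zephyr, 2009, 24), (3, Ned, Sam, Zephyr, 2009, 25), (3, Ned, Sam, Zephyr, 2009, 31), (3, Ned, Sam, Zephyr, 2009, 34), (3, Ned, Sam, Zephyr, 2014, 11), (3, Ned, Sam, Zephyr, 2014, 24), (3, Ned, Sam, Zephyr, 2014, 25), (3, Ned, Sam, Zephyr, 2014, 31), (3, Ned, Sam, Zephyr, 2014, 34)}.
Filtering on mid > 24 leaves {(3, Ned, Ola, Helix, 2009, 25), (3, Ned, Ola, Helix, 2009, 31), (3, Ned, Ola, Helix, 2009, 34), (3, Ned, Ola, Helix, 2014, 25), (3, Ned, Ola, Helix, 2014, 31), (3, Ned, Ola, Helix, 2014, 34), (3, Ned, Sam, Zephyr, 2009, 25), (3, Ned, Sam, Zephyr, 2009, 31), (3, Ned, Sam, Zephyr, 2009, 34), (3, Ned, Sam, Zephyr, 2014, 25), (3, Ned, Sam, Zephyr, 2014, 31), (3, Ned, Sam, Zephyr, 2014, 34)}.
π_{year, title, mid} gives {(2009, Helix, 25), (2009, Helix, 31), (2009, Helix, 34), (2009, Zephyr, 25), (2009, Zephyr, 31), (2009, Zephyr, 34), (2014, Helix, 25), (2014, Helix, 31), (2014, Helix, 34), (2014, Zephyr, 25), (2014, Zephyr, 31), (2014, Zephyr, 34)}.

{(2009, Helix, 25), (2009, Helix, 31), (2009, Helix, 34), (2009, Zephyr, 25), (2009, Zephyr, 31), (2009, Zephyr, 34), (2014, Helix, 25), (2014, Helix, 31), (2014, Helix, 34), (2014, Zephyr, 25), (2014, Zephyr, 31), (2014, Zephyr, 34)}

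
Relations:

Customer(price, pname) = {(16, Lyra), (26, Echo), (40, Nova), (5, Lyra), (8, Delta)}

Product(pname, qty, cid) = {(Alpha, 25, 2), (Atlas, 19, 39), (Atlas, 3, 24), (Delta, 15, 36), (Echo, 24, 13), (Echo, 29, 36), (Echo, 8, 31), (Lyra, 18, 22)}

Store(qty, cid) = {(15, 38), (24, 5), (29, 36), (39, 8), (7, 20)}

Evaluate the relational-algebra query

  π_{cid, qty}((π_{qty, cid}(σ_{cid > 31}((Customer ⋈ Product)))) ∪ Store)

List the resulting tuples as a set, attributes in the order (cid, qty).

Natural join on pname: {(16, Lyra, 18, 22), (26, Echo, 24, 13), (26, Echo, 29, 36), (26, Echo, 8, 31), (5, Lyra, 18, 22), (8, Delta, 15, 36)}
σ[cid > 31]: keep tuples satisfying cid > 31 → {(26, Echo, 29, 36), (8, Delta, 15, 36)}
π[qty, cid]: project onto (qty, cid) → {(15, 36), (29, 36)}
Union: {(15, 36), (29, 36)} with {(15, 38), (24, 5), (29, 36), (39, 8), (7, 20)} → {(15, 36), (15, 38), (24, 5), (29, 36), (39, 8), (7, 20)}
π[cid, qty]: project onto (cid, qty) → {(20, 7), (36, 15), (36, 29), (38, 15), (5, 24), (8, 39)}

{(20, 7), (36, 15), (36, 29), (38, 15), (5, 24), (8, 39)}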